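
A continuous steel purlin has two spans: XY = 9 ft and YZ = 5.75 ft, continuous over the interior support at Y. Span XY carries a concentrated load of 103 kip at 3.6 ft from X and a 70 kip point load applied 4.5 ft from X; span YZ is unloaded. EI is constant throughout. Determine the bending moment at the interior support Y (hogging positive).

Insert a hinge at Y; M_Y is the redundant, and each span becomes simply supported.
Rotations at Y on the released spans (each span's end-slope, ×1/EI):
  span XY: point load 103 at a = 3.6: Pab(L + a)/(6LEI) = 467.2/EI
  span XY: point load 70 at a = 4.5: Pab(L + a)/(6LEI) = 354.4/EI
  relative rotation θ_0 = (821.6 + 0)/EI = 821.6/EI
A unit hogging moment at Y produces rotation L₁/(3EI) + L₂/(3EI) = 4.917/EI.
Slope continuity at Y: θ_0 = M_Y·4.917/EI, so M_Y = 821.6/4.917 = 167.1 kip·ft (hogging).

M_Y = 167.1 kip·ft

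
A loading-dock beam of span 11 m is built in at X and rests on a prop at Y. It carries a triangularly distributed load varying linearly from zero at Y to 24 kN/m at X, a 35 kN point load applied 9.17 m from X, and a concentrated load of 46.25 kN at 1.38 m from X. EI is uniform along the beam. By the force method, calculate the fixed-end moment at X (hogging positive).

M_X = 277.1 kN·m

Remove the prop at Y; the released (primary) structure is a cantilever built in at X.
Free-end deflection of the primary structure under the applied loading (downward +):
  triangular load, peak 24 at the fixed end: w₀L⁴/(30EI) = 11713/EI
  point load 35 at a = 9.17: Pa²(3L − a)/(6EI) = 11689/EI
  point load 46.25 at a = 1.38: Pa²(3L − a)/(6EI) = 464.2/EI
  δ_0 = 23866/EI
Flexibility coefficient — unit upward force at Y: δ_{YY} = L³/(3EI) = 443.7/EI.
The prop prevents deflection at Y: R_Y = δ_0/δ_{YY} = 23866/443.7 = 53.79 kN.
Moment equilibrium about X: M_X = Σ(load moments about X) − R_Y·L = 868.8 − 53.79×11 = 277.1 kN·m.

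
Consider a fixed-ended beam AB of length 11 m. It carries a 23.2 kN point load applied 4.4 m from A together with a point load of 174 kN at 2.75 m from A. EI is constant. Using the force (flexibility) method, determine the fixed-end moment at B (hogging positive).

M_B = 114.2 kN·m

Take the two fixed-end moments M_A, M_B as redundants; the released structure is the simple span AB.
On the primary (simply-supported) span, the end slopes from the loading are:
  at A: point load 23.2 at a = 4.4: Pab(L + b)/(6LEI) = 179.7/EI
  at B: point load 23.2 at a = 4.4: Pab(L + a)/(6LEI) = 157.2/EI
  at A: point load 174 at a = 2.75: Pab(L + b)/(6LEI) = 1151/EI
  at B: point load 174 at a = 2.75: Pab(L + a)/(6LEI) = 822.4/EI
  θ_A0 = 1331/EI,  θ_B0 = 979.6/EI
Flexibility coefficients: a unit moment at one end gives L/(3EI) there and L/(6EI) at the far end, so f₁₁ = f₂₂ = 3.667/EI and f₁₂ = f₂₁ = 1.833/EI.
Compatibility — zero rotation at each built-in end:
  3.667 M_A + 1.833 M_B = 1331
  1.833 M_A + 3.667 M_B = 979.6
Solving the pair gives M_A = 305.9 kN·m and M_B = 114.2 kN·m (hogging).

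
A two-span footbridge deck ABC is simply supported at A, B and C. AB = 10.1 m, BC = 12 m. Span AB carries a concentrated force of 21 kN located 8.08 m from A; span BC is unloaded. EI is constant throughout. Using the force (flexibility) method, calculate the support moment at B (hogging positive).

M_B = 13.96 kN·m

Release continuity at B by inserting a hinge; the redundant is the internal moment M_B. The primary structure is two simply-supported spans AB and BC.
Discontinuity in slope at B on the released structure — sum the simple-span end rotations:
  span AB: point load 21 at a = 8.08: Pab(L + a)/(6LEI) = 102.8/EI
  relative rotation θ_0 = (102.8 + 0)/EI = 102.8/EI
A unit hogging moment at B produces rotation L₁/(3EI) + L₂/(3EI) = 7.367/EI.
Slope continuity at B: θ_0 = M_B·7.367/EI, so M_B = 102.8/7.367 = 13.96 kN·m (hogging).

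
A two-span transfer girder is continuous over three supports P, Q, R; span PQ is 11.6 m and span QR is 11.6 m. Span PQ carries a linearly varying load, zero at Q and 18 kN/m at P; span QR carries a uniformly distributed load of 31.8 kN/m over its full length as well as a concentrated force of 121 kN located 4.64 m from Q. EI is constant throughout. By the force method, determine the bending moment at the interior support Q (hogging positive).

M_Q = 472.8 kN·m

Take M_Q as the redundant. Released structure: two simple spans PQ and QR with a hinge at Q.
Rotations at Q on the released spans (each span's end-slope, ×1/EI):
  span PQ: triangular load, peak 18: 7w₀L³/(360EI) = 546.3/EI
  span QR: UDL 31.8: wL³/(24EI) = 2068/EI
  span QR: point load 121 at a = 4.64: Pab(L + b)/(6LEI) = 1042/EI
  relative rotation θ_0 = (546.3 + 3110)/EI = 3657/EI
A unit hogging moment at Q produces rotation L₁/(3EI) + L₂/(3EI) = 7.733/EI.
Slope continuity at Q: θ_0 = M_Q·7.733/EI, so M_Q = 3657/7.733 = 472.8 kN·m (hogging).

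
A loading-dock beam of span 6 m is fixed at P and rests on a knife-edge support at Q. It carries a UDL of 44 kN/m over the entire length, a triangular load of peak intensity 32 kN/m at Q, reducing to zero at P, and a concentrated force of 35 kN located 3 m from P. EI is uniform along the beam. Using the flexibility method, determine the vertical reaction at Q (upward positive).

R_Q = 162.7 kN

Choose R_Q as the redundant. The primary structure is the cantilever fixed at P.
Downward deflection at the released point Q due to the loads:
  UDL 44: wL⁴/(8EI) = 7128/EI
  triangular load, peak 32 at the free end: 11w₀L⁴/(120EI) = 3802/EI
  point load 35 at a = 3: Pa²(3L − a)/(6EI) = 787.5/EI
  δ_0 = 11717/EI
Flexibility coefficient — unit upward force at Q: δ_{QQ} = L³/(3EI) = 72/EI.
Compatibility at Q: δ_0 − R_Q·δ_{QQ} = 0, so R_Q = 11717/72 = 162.7 kN.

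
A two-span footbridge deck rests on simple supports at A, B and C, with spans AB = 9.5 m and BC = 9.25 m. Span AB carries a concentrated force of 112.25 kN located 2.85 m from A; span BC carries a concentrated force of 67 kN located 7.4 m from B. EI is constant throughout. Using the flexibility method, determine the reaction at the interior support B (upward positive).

R_B = 69.07 kN

Insert a hinge at B; M_B is the redundant, and each span becomes simply supported.
Discontinuity in slope at B on the released structure — sum the simple-span end rotations:
  span AB: point load 112.25 at a = 2.85: Pab(L + a)/(6LEI) = 460.9/EI
  span BC: point load 67 at a = 7.4: Pab(L + b)/(6LEI) = 183.4/EI
  relative rotation θ_0 = (460.9 + 183.4)/EI = 644.4/EI
A unit hogging moment at B produces rotation L₁/(3EI) + L₂/(3EI) = 6.25/EI.
Compatibility: M_B·(L₁+L₂)/(3EI) = θ_0, giving M_B = 103.1 kN·m (hogging).
Span AB, ΣM about A with M_B applied at B: R_B^{AB}·9.5 = 319.9 + 103.1, so R_B^{AB} = 44.53 kN and R_A = 112.2 − 44.53 = 67.72 kN.
Span BC, ΣM about C: R_B^{BC}·9.25 = 124 + 103.1, so R_B^{BC} = 24.55 kN and R_C = 67 − 24.55 = 42.45 kN.
R_B = 44.53 + 24.55 = 69.07 kN.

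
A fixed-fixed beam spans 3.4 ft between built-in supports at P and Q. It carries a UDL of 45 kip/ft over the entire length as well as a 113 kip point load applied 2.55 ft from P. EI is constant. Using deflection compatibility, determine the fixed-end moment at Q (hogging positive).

Take the two fixed-end moments M_P, M_Q as redundants; the released structure is the simple span PQ.
End rotations of the released simple span under the applied load (×1/EI):
  at P: UDL 45: wL³/(24EI) = 73.69/EI
  at Q: UDL 45: wL³/(24EI) = 73.69/EI
  at P: point load 113 at a = 2.55: Pab(L + b)/(6LEI) = 51.03/EI
  at Q: point load 113 at a = 2.55: Pab(L + a)/(6LEI) = 71.44/EI
  θ_P0 = 124.7/EI,  θ_Q0 = 145.1/EI
Flexibility coefficients: a unit moment at one end gives L/(3EI) there and L/(6EI) at the far end, so f₁₁ = f₂₂ = 1.133/EI and f₁₂ = f₂₁ = 0.5667/EI.
Compatibility — zero rotation at each built-in end:
  1.133 M_P + 0.5667 M_Q = 124.7
  0.5667 M_P + 1.133 M_Q = 145.1
Solving the pair gives M_P = 61.36 kip·ft and M_Q = 97.38 kip·ft (hogging).

M_Q = 97.38 kip·ft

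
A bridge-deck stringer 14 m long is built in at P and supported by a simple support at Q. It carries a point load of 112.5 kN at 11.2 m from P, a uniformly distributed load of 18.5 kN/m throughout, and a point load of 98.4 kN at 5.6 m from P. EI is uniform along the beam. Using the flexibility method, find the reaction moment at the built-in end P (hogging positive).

M_P = 868.9 kN·m

Release the roller at Q. Primary structure: cantilever fixed at P.
Deflection at Q on the released cantilever, summing each load's contribution:
  point load 112.5 at a = 11.2: Pa²(3L − a)/(6EI) = 72442/EI
  UDL 18.5: wL⁴/(8EI) = 88837/EI
  point load 98.4 at a = 5.6: Pa²(3L − a)/(6EI) = 18721/EI
  δ_0 = 179999/EI
Tip deflection under a unit load at Q: L³/(3EI) = 914.7/EI.
The prop prevents deflection at Q: R_Q = δ_0/δ_{QQ} = 179999/914.7 = 196.8 kN.
Moment equilibrium about P: M_P = Σ(load moments about P) − R_Q·L = 3624 − 196.8×14 = 868.9 kN·m.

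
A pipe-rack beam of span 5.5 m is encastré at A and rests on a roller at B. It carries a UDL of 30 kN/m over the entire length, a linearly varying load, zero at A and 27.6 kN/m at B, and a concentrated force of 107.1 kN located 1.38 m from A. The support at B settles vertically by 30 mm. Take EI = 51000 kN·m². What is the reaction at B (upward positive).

Remove the prop at B; the released (primary) structure is a cantilever built in at A.
Deflection at B on the released cantilever, summing each load's contribution:
  UDL 30: wL⁴/(8EI) = 3431/EI
  triangular load, peak 27.6 at the free end: 11w₀L⁴/(120EI) = 2315/EI
  point load 107.1 at a = 1.38: Pa²(3L − a)/(6EI) = 514/EI
  δ_0 = 6261/EI
Tip deflection under a unit load at B: L³/(3EI) = 55.46/EI.
With EI = 51000 kN·m²: δ_0 = 0.12276 m and δ_{BB} = 0.001087 m/kN.
Compatibility — the beam at B must follow the support down by 0.03 m: δ_0 − R_B·δ_{BB} = 0.03, so R_B = (0.12276 − 0.03)/0.001087 = 85.3 kN.

R_B = 85.3 kN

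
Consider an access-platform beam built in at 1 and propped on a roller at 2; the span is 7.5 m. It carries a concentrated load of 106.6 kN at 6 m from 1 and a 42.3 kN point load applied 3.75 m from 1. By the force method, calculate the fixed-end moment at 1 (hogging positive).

M_1 = 136.2 kN·m

Choose R_2 as the redundant. The primary structure is the cantilever fixed at 1.
Downward deflection at the released point 2 due to the loads:
  point load 106.6 at a = 6: Pa²(3L − a)/(6EI) = 10553/EI
  point load 42.3 at a = 3.75: Pa²(3L − a)/(6EI) = 1859/EI
  δ_0 = 12412/EI
Flexibility coefficient — unit upward force at 2: δ_{22} = L³/(3EI) = 140.6/EI.
The prop prevents deflection at 2: R_2 = δ_0/δ_{22} = 12412/140.6 = 88.27 kN.
Moment equilibrium about 1: M_1 = Σ(load moments about 1) − R_2·L = 798.2 − 88.27×7.5 = 136.2 kN·m.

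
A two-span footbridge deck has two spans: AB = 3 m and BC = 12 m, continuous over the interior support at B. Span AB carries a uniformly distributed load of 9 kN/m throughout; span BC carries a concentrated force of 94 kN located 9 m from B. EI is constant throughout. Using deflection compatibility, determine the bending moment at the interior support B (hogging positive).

Insert a hinge at B; M_B is the redundant, and each span becomes simply supported.
End slopes at the hinge B, treating each span as simply supported:
  span AB: UDL 9: wL³/(24EI) = 10.12/EI
  span BC: point load 94 at a = 9: Pab(L + b)/(6LEI) = 528.8/EI
  relative rotation θ_0 = (10.12 + 528.8)/EI = 538.9/EI
A unit hogging moment at B produces rotation L₁/(3EI) + L₂/(3EI) = 5/EI.
Slope continuity at B: θ_0 = M_B·5/EI, so M_B = 538.9/5 = 107.8 kN·m (hogging).

M_B = 107.8 kN·m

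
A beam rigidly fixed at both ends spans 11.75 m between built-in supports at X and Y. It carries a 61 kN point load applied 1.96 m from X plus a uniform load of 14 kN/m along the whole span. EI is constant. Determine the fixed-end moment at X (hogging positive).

M_X = 244.1 kN·m

Release both end moments; the primary structure is a simply-supported span XY with redundants M_X and M_Y.
On the primary (simply-supported) span, the end slopes from the loading are:
  at X: point load 61 at a = 1.96: Pab(L + b)/(6LEI) = 357.6/EI
  at Y: point load 61 at a = 1.96: Pab(L + a)/(6LEI) = 227.6/EI
  at X: UDL 14: wL³/(24EI) = 946.3/EI
  at Y: UDL 14: wL³/(24EI) = 946.3/EI
  θ_X0 = 1304/EI,  θ_Y0 = 1174/EI
Flexibility coefficients: a unit moment at one end gives L/(3EI) there and L/(6EI) at the far end, so f₁₁ = f₂₂ = 3.917/EI and f₁₂ = f₂₁ = 1.958/EI.
Compatibility — zero rotation at each built-in end:
  3.917 M_X + 1.958 M_Y = 1304
  1.958 M_X + 3.917 M_Y = 1174
Solving the pair gives M_X = 244.1 kN·m and M_Y = 177.7 kN·m (hogging).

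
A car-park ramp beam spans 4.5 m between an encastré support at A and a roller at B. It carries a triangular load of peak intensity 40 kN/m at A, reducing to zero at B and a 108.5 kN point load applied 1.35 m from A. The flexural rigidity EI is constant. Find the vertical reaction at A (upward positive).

Take the reaction at B as the redundant and release it; the primary structure is a cantilever fixed at A.
Downward deflection at the released point B due to the loads:
  triangular load, peak 40 at the fixed end: w₀L⁴/(30EI) = 546.8/EI
  point load 108.5 at a = 1.35: Pa²(3L − a)/(6EI) = 400.4/EI
  δ_0 = 947.2/EI
Flexibility coefficient — unit upward force at B: δ_{BB} = L³/(3EI) = 30.38/EI.
Compatibility at B: δ_0 − R_B·δ_{BB} = 0, so R_B = 947.2/30.38 = 31.18 kN.
Vertical equilibrium: R_A = ΣP − R_B = 198.5 − 31.18 = 167.3 kN.

R_A = 167.3 kN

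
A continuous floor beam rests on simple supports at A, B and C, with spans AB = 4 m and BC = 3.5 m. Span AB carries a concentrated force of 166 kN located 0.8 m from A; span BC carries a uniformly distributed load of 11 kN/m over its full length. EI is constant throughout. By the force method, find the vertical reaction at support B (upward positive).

Release continuity at B by inserting a hinge; the redundant is the internal moment M_B. The primary structure is two simply-supported spans AB and BC.
End slopes at the hinge B, treating each span as simply supported:
  span AB: point load 166 at a = 0.8: Pab(L + a)/(6LEI) = 84.99/EI
  span BC: UDL 11: wL³/(24EI) = 19.65/EI
  relative rotation θ_0 = (84.99 + 19.65)/EI = 104.6/EI
A unit hogging moment at B produces rotation L₁/(3EI) + L₂/(3EI) = 2.5/EI.
Compatibility: M_B·(L₁+L₂)/(3EI) = θ_0, giving M_B = 41.86 kN·m (hogging).
Span AB, ΣM about A with M_B applied at B: R_B^{AB}·4 = 132.8 + 41.86, so R_B^{AB} = 43.66 kN and R_A = 166 − 43.66 = 122.3 kN.
Span BC, ΣM about C: R_B^{BC}·3.5 = 67.38 + 41.86, so R_B^{BC} = 31.21 kN and R_C = 38.5 − 31.21 = 7.291 kN.
R_B = 43.66 + 31.21 = 74.87 kN.

R_B = 74.87 kN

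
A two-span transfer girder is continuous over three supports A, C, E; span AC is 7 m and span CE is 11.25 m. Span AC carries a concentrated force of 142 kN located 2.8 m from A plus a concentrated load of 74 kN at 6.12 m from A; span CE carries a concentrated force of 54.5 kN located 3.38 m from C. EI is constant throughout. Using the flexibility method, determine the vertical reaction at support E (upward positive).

Take M_C as the redundant. Released structure: two simple spans AC and CE with a hinge at C.
Discontinuity in slope at C on the released structure — sum the simple-span end rotations:
  span AC: point load 142 at a = 2.8: Pab(L + a)/(6LEI) = 389.6/EI
  span AC: point load 74 at a = 6.12: Pab(L + a)/(6LEI) = 124.5/EI
  span CE: point load 54.5 at a = 3.38: Pab(L + b)/(6LEI) = 410.7/EI
  relative rotation θ_0 = (514.1 + 410.7)/EI = 924.8/EI
A unit hogging moment at C produces rotation L₁/(3EI) + L₂/(3EI) = 6.083/EI.
Slope continuity at C: θ_0 = M_C·6.083/EI, so M_C = 924.8/6.083 = 152 kN·m (hogging).
Span CE, ΣM about E: R_C^{CE}·11.25 = 428.9 + 152, so R_C^{CE} = 51.64 kN and R_E = 54.5 − 51.64 = 2.861 kN.

R_E = 2.861 kN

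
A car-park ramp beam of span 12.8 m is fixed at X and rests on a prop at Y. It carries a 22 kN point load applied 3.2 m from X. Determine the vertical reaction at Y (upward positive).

Remove the prop at Y; the released (primary) structure is a cantilever built in at X.
Primary-structure tip deflection at Y by superposition:
  point load 22 at a = 3.2: Pa²(3L − a)/(6EI) = 1322/EI
Flexibility coefficient — unit upward force at Y: δ_{YY} = L³/(3EI) = 699.1/EI.
Compatibility at Y: δ_0 − R_Y·δ_{YY} = 0, so R_Y = 1322/699.1 = 1.891 kN.

R_Y = 1.891 kN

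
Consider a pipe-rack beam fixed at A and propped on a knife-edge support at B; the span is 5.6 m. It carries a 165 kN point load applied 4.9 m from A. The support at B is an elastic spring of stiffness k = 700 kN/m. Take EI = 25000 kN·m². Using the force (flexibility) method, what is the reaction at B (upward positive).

R_B = 83.36 kN

Take the reaction at B as the redundant and release it; the primary structure is a cantilever fixed at A.
Primary-structure tip deflection at B by superposition:
  point load 165 at a = 4.9: Pa²(3L − a)/(6EI) = 7857/EI
Tip deflection under a unit load at B: L³/(3EI) = 58.54/EI.
With EI = 25000 kN·m²: δ_0 = 0.31429 m and δ_{BB} = 0.002342 m/kN.
Compatibility — the spring shortens by R_B/k under the reaction it provides: δ_0 − R_B·δ_{BB} = R_B/k. With 1/k = 0.001429 m/kN, R_B = δ_0 / (δ_{BB} + 1/k) = 0.31429 / (0.002342 + 0.001429) = 83.36 kN.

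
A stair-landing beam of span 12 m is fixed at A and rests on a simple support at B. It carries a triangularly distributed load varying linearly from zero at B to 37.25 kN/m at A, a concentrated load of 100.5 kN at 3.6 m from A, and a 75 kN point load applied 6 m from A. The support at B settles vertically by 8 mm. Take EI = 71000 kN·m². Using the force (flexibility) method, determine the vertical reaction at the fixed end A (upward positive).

R_A = 319.6 kN

Release the roller at B. Primary structure: cantilever fixed at A.
Free-end deflection of the primary structure under the applied loading (downward +):
  triangular load, peak 37.25 at the fixed end: w₀L⁴/(30EI) = 25747/EI
  point load 100.5 at a = 3.6: Pa²(3L − a)/(6EI) = 7033/EI
  point load 75 at a = 6: Pa²(3L − a)/(6EI) = 13500/EI
  δ_0 = 46281/EI
Tip deflection under a unit load at B: L³/(3EI) = 576/EI.
With EI = 71000 kN·m²: δ_0 = 0.65184 m and δ_{BB} = 0.008113 m/kN.
Compatibility — the beam at B must follow the support down by 0.008 m: δ_0 − R_B·δ_{BB} = 0.008, so R_B = (0.65184 − 0.008)/0.008113 = 79.36 kN.
Vertical equilibrium: R_A = ΣP − R_B = 399 − 79.36 = 319.6 kN.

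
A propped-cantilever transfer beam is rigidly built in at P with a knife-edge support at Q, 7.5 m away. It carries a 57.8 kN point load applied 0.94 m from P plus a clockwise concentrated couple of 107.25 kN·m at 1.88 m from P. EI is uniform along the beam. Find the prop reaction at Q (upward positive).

R_Q = 10.71 kN

Take the reaction at Q as the redundant and release it; the primary structure is a cantilever fixed at P.
Deflection at Q on the released cantilever, summing each load's contribution:
  point load 57.8 at a = 0.94: Pa²(3L − a)/(6EI) = 183.5/EI
  clockwise couple 107.25 at a = 1.88: M₀a(2L − a)/(2EI) = 1323/EI
  δ_0 = 1506/EI
Flexibility coefficient — unit upward force at Q: δ_{QQ} = L³/(3EI) = 140.6/EI.
Compatibility at Q: δ_0 − R_Q·δ_{QQ} = 0, so R_Q = 1506/140.6 = 10.71 kN.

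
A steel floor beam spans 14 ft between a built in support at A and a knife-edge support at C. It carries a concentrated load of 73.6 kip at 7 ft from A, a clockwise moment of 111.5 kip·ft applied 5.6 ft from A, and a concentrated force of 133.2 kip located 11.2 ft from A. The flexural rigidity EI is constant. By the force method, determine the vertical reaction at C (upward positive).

Take the reaction at C as the redundant and release it; the primary structure is a cantilever fixed at A.
Downward deflection at the released point C due to the loads:
  point load 73.6 at a = 7: Pa²(3L − a)/(6EI) = 21037/EI
  clockwise couple 111.5 at a = 5.6: M₀a(2L − a)/(2EI) = 6993/EI
  point load 133.2 at a = 11.2: Pa²(3L − a)/(6EI) = 85771/EI
  δ_0 = 113801/EI
Tip deflection under a unit load at C: L³/(3EI) = 914.7/EI.
Compatibility at C: δ_0 − R_C·δ_{CC} = 0, so R_C = 113801/914.7 = 124.4 kip.

R_C = 124.4 kip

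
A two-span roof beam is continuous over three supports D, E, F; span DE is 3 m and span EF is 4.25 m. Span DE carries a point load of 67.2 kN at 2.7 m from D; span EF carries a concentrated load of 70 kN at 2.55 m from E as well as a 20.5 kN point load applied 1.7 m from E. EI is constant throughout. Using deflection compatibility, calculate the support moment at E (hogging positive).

Insert a hinge at E; M_E is the redundant, and each span becomes simply supported.
Rotations at E on the released spans (each span's end-slope, ×1/EI):
  span DE: point load 67.2 at a = 2.7: Pab(L + a)/(6LEI) = 17.24/EI
  span EF: point load 70 at a = 2.55: Pab(L + b)/(6LEI) = 70.81/EI
  span EF: point load 20.5 at a = 1.7: Pab(L + b)/(6LEI) = 23.7/EI
  relative rotation θ_0 = (17.24 + 94.5)/EI = 111.7/EI
A unit hogging moment at E produces rotation L₁/(3EI) + L₂/(3EI) = 2.417/EI.
Slope continuity at E: θ_0 = M_E·2.417/EI, so M_E = 111.7/2.417 = 46.24 kN·m (hogging).

M_E = 46.24 kN·m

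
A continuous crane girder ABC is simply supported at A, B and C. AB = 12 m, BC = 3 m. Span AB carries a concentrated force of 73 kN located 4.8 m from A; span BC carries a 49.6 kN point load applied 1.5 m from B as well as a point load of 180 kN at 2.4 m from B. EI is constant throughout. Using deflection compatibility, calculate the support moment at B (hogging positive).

Take M_B as the redundant. Released structure: two simple spans AB and BC with a hinge at B.
End slopes at the hinge B, treating each span as simply supported:
  span AB: point load 73 at a = 4.8: Pab(L + a)/(6LEI) = 588.7/EI
  span BC: point load 49.6 at a = 1.5: Pab(L + b)/(6LEI) = 27.9/EI
  span BC: point load 180 at a = 2.4: Pab(L + b)/(6LEI) = 51.84/EI
  relative rotation θ_0 = (588.7 + 79.74)/EI = 668.4/EI
A unit hogging moment at B produces rotation L₁/(3EI) + L₂/(3EI) = 5/EI.
Compatibility: M_B·(L₁+L₂)/(3EI) = θ_0, giving M_B = 133.7 kN·m (hogging).

M_B = 133.7 kN·m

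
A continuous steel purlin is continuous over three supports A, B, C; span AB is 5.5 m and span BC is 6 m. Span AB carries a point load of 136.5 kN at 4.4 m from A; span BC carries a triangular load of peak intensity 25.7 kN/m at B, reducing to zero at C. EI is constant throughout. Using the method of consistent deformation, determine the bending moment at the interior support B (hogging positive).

M_B = 83.88 kN·m

Insert a hinge at B; M_B is the redundant, and each span becomes simply supported.
End slopes at the hinge B, treating each span as simply supported:
  span AB: point load 136.5 at a = 4.4: Pab(L + a)/(6LEI) = 198.2/EI
  span BC: triangular load, peak 25.7: w₀L³/(45EI) = 123.4/EI
  relative rotation θ_0 = (198.2 + 123.4)/EI = 321.6/EI
A unit hogging moment at B produces rotation L₁/(3EI) + L₂/(3EI) = 3.833/EI.
Slope continuity at B: θ_0 = M_B·3.833/EI, so M_B = 321.6/3.833 = 83.88 kN·m (hogging).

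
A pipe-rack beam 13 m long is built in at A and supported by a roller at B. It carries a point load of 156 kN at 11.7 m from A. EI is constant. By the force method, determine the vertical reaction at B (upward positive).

Remove the prop at B; the released (primary) structure is a cantilever built in at A.
Free-end deflection of the primary structure under the applied loading (downward +):
  point load 156 at a = 11.7: Pa²(3L − a)/(6EI) = 97165/EI
Flexibility coefficient — unit upward force at B: δ_{BB} = L³/(3EI) = 732.3/EI.
Compatibility at B: δ_0 − R_B·δ_{BB} = 0, so R_B = 97165/732.3 = 132.7 kN.

R_B = 132.7 kN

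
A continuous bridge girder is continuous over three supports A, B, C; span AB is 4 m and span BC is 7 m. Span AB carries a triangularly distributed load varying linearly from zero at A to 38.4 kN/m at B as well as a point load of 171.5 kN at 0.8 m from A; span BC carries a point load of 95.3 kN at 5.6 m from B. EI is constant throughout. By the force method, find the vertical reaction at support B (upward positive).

R_B = 135.8 kN

Release continuity at B by inserting a hinge; the redundant is the internal moment M_B. The primary structure is two simply-supported spans AB and BC.
Rotations at B on the released spans (each span's end-slope, ×1/EI):
  span AB: triangular load, peak 38.4: w₀L³/(45EI) = 54.61/EI
  span AB: point load 171.5 at a = 0.8: Pab(L + a)/(6LEI) = 87.81/EI
  span BC: point load 95.3 at a = 5.6: Pab(L + b)/(6LEI) = 149.4/EI
  relative rotation θ_0 = (142.4 + 149.4)/EI = 291.9/EI
A unit hogging moment at B produces rotation L₁/(3EI) + L₂/(3EI) = 3.667/EI.
Compatibility: M_B·(L₁+L₂)/(3EI) = θ_0, giving M_B = 79.6 kN·m (hogging).
Span AB, ΣM about A with M_B applied at B: R_B^{AB}·4 = 342 + 79.6, so R_B^{AB} = 105.4 kN and R_A = 248.3 − 105.4 = 142.9 kN.
Span BC, ΣM about C: R_B^{BC}·7 = 133.4 + 79.6, so R_B^{BC} = 30.43 kN and R_C = 95.3 − 30.43 = 64.87 kN.
R_B = 105.4 + 30.43 = 135.8 kN.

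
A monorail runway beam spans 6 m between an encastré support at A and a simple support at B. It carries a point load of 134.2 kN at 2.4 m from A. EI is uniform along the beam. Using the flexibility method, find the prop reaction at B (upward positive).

R_B = 27.91 kN

Release the roller at B. Primary structure: cantilever fixed at A.
Downward deflection at the released point B due to the loads:
  point load 134.2 at a = 2.4: Pa²(3L − a)/(6EI) = 2010/EI
Flexibility coefficient — unit upward force at B: δ_{BB} = L³/(3EI) = 72/EI.
Compatibility at B: δ_0 − R_B·δ_{BB} = 0, so R_B = 2010/72 = 27.91 kN.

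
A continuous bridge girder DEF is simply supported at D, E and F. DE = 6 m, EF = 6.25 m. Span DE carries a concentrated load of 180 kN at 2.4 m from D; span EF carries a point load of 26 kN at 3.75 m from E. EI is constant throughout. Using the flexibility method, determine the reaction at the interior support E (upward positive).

Insert a hinge at E; M_E is the redundant, and each span becomes simply supported.
End slopes at the hinge E, treating each span as simply supported:
  span DE: point load 180 at a = 2.4: Pab(L + a)/(6LEI) = 362.9/EI
  span EF: point load 26 at a = 3.75: Pab(L + b)/(6LEI) = 56.88/EI
  relative rotation θ_0 = (362.9 + 56.88)/EI = 419.8/EI
A unit hogging moment at E produces rotation L₁/(3EI) + L₂/(3EI) = 4.083/EI.
Slope continuity at E: θ_0 = M_E·4.083/EI, so M_E = 419.8/4.083 = 102.8 kN·m (hogging).
Span DE, ΣM about D with M_E applied at E: R_E^{DE}·6 = 432 + 102.8, so R_E^{DE} = 89.13 kN and R_D = 180 − 89.13 = 90.87 kN.
Span EF, ΣM about F: R_E^{EF}·6.25 = 65 + 102.8, so R_E^{EF} = 26.85 kN and R_F = 26 − 26.85 = -0.8475 kN.
R_E = 89.13 + 26.85 = 116 kN.

R_E = 116 kN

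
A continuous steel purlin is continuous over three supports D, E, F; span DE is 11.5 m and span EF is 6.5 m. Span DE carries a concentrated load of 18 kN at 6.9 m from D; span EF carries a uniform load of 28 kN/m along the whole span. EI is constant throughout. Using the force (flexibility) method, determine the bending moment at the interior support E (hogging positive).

Take M_E as the redundant. Released structure: two simple spans DE and EF with a hinge at E.
Discontinuity in slope at E on the released structure — sum the simple-span end rotations:
  span DE: point load 18 at a = 6.9: Pab(L + a)/(6LEI) = 152.4/EI
  span EF: UDL 28: wL³/(24EI) = 320.4/EI
  relative rotation θ_0 = (152.4 + 320.4)/EI = 472.7/EI
A unit hogging moment at E produces rotation L₁/(3EI) + L₂/(3EI) = 6/EI.
Compatibility: M_E·(L₁+L₂)/(3EI) = θ_0, giving M_E = 78.79 kN·m (hogging).

M_E = 78.79 kN·m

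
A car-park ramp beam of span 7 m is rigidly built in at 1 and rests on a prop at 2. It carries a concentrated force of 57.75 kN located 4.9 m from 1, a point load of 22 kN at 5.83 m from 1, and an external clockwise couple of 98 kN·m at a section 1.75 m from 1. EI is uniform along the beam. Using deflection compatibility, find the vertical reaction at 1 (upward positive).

Choose R_2 as the redundant. The primary structure is the cantilever fixed at 1.
Deflection at 2 on the released cantilever, summing each load's contribution:
  point load 57.75 at a = 4.9: Pa²(3L − a)/(6EI) = 3721/EI
  point load 22 at a = 5.83: Pa²(3L − a)/(6EI) = 1891/EI
  clockwise couple 98 at a = 1.75: M₀a(2L − a)/(2EI) = 1050/EI
  δ_0 = 6662/EI
Tip deflection under a unit load at 2: L³/(3EI) = 114.3/EI.
The prop prevents deflection at 2: R_2 = δ_0/δ_{22} = 6662/114.3 = 58.27 kN.
Vertical equilibrium: R_1 = ΣP − R_2 = 79.75 − 58.27 = 21.48 kN.

R_1 = 21.48 kN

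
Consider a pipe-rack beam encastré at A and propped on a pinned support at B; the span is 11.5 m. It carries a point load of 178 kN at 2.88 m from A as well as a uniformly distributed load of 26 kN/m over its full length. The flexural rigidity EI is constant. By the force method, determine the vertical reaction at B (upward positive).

Take the reaction at B as the redundant and release it; the primary structure is a cantilever fixed at A.
Free-end deflection of the primary structure under the applied loading (downward +):
  point load 178 at a = 2.88: Pa²(3L − a)/(6EI) = 7781/EI
  UDL 26: wL⁴/(8EI) = 56843/EI
  δ_0 = 64623/EI
Flexibility coefficient — unit upward force at B: δ_{BB} = L³/(3EI) = 507/EI.
The prop prevents deflection at B: R_B = δ_0/δ_{BB} = 64623/507 = 127.5 kN.

R_B = 127.5 kN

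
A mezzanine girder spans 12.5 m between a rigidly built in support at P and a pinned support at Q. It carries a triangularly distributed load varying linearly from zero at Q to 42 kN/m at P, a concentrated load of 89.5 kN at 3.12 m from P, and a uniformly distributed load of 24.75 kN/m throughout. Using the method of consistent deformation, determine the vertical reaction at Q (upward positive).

R_Q = 176.2 kN

Take the reaction at Q as the redundant and release it; the primary structure is a cantilever fixed at P.
Primary-structure tip deflection at Q by superposition:
  triangular load, peak 42 at the fixed end: w₀L⁴/(30EI) = 34180/EI
  point load 89.5 at a = 3.12: Pa²(3L − a)/(6EI) = 4992/EI
  UDL 24.75: wL⁴/(8EI) = 75531/EI
  δ_0 = 114703/EI
Flexibility coefficient — unit upward force at Q: δ_{QQ} = L³/(3EI) = 651/EI.
The prop prevents deflection at Q: R_Q = δ_0/δ_{QQ} = 114703/651 = 176.2 kN.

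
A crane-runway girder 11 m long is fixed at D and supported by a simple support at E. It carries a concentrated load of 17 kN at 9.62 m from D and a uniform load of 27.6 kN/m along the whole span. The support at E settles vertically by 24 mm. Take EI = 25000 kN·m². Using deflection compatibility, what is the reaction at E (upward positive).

Release the roller at E. Primary structure: cantilever fixed at D.
Primary-structure tip deflection at E by superposition:
  point load 17 at a = 9.62: Pa²(3L − a)/(6EI) = 6130/EI
  UDL 27.6: wL⁴/(8EI) = 50511/EI
  δ_0 = 56642/EI
Tip deflection under a unit load at E: L³/(3EI) = 443.7/EI.
With EI = 25000 kN·m²: δ_0 = 2.2657 m and δ_{EE} = 0.017747 m/kN.
Compatibility — the beam at E must follow the support down by 0.024 m: δ_0 − R_E·δ_{EE} = 0.024, so R_E = (2.2657 − 0.024)/0.017747 = 126.3 kN.

R_E = 126.3 kN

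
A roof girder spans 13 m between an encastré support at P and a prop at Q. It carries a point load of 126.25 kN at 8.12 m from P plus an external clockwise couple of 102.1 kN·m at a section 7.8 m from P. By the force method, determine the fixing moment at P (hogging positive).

Release the roller at Q. Primary structure: cantilever fixed at P.
Free-end deflection of the primary structure under the applied loading (downward +):
  point load 126.25 at a = 8.12: Pa²(3L − a)/(6EI) = 42842/EI
  clockwise couple 102.1 at a = 7.8: M₀a(2L − a)/(2EI) = 7247/EI
  δ_0 = 50089/EI
Flexibility coefficient — unit upward force at Q: δ_{QQ} = L³/(3EI) = 732.3/EI.
The prop prevents deflection at Q: R_Q = δ_0/δ_{QQ} = 50089/732.3 = 68.4 kN.
Moment equilibrium about P: M_P = Σ(load moments about P) − R_Q·L = 1127 − 68.4×13 = 238.1 kN·m.

M_P = 238.1 kN·m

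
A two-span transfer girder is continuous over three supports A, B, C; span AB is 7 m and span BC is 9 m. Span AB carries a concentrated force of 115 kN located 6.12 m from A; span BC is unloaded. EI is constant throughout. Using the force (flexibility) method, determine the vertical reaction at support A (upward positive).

R_A = 9.275 kN

Insert a hinge at B; M_B is the redundant, and each span becomes simply supported.
End slopes at the hinge B, treating each span as simply supported:
  span AB: point load 115 at a = 6.12: Pab(L + a)/(6LEI) = 193.5/EI
  relative rotation θ_0 = (193.5 + 0)/EI = 193.5/EI
A unit hogging moment at B produces rotation L₁/(3EI) + L₂/(3EI) = 5.333/EI.
Slope continuity at B: θ_0 = M_B·5.333/EI, so M_B = 193.5/5.333 = 36.28 kN·m (hogging).
Span AB, ΣM about A with M_B applied at B: R_B^{AB}·7 = 703.8 + 36.28, so R_B^{AB} = 105.7 kN and R_A = 115 − 105.7 = 9.275 kN.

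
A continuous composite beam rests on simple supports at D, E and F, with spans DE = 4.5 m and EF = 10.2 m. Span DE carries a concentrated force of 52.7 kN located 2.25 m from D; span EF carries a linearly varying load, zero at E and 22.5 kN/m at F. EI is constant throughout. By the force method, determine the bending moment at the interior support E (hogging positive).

Take M_E as the redundant. Released structure: two simple spans DE and EF with a hinge at E.
End slopes at the hinge E, treating each span as simply supported:
  span DE: point load 52.7 at a = 2.25: Pab(L + a)/(6LEI) = 66.7/EI
  span EF: triangular load, peak 22.5: 7w₀L³/(360EI) = 464.3/EI
  relative rotation θ_0 = (66.7 + 464.3)/EI = 531/EI
A unit hogging moment at E produces rotation L₁/(3EI) + L₂/(3EI) = 4.9/EI.
Compatibility: M_E·(L₁+L₂)/(3EI) = θ_0, giving M_E = 108.4 kN·m (hogging).

M_E = 108.4 kN·m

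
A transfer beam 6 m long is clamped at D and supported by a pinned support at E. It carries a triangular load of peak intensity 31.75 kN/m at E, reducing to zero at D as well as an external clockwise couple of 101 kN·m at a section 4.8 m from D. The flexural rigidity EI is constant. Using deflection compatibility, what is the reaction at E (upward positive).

Choose R_E as the redundant. The primary structure is the cantilever fixed at D.
Primary-structure tip deflection at E by superposition:
  triangular load, peak 31.75 at the free end: 11w₀L⁴/(120EI) = 3772/EI
  clockwise couple 101 at a = 4.8: M₀a(2L − a)/(2EI) = 1745/EI
  δ_0 = 5517/EI
Tip deflection under a unit load at E: L³/(3EI) = 72/EI.
Compatibility at E: δ_0 − R_E·δ_{EE} = 0, so R_E = 5517/72 = 76.63 kN.

R_E = 76.63 kN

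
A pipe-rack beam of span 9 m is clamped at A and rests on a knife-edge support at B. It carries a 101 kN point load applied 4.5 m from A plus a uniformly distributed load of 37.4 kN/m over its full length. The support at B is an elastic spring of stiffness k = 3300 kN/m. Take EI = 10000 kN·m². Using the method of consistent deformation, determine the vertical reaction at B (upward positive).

Choose R_B as the redundant. The primary structure is the cantilever fixed at A.
Free-end deflection of the primary structure under the applied loading (downward +):
  point load 101 at a = 4.5: Pa²(3L − a)/(6EI) = 7670/EI
  UDL 37.4: wL⁴/(8EI) = 30673/EI
  δ_0 = 38342/EI
Tip deflection under a unit load at B: L³/(3EI) = 243/EI.
With EI = 10000 kN·m²: δ_0 = 3.8342 m and δ_{BB} = 0.0243 m/kN.
Compatibility — the spring shortens by R_B/k under the reaction it provides: δ_0 − R_B·δ_{BB} = R_B/k. With 1/k = 0.000303 m/kN, R_B = δ_0 / (δ_{BB} + 1/k) = 3.8342 / (0.0243 + 0.000303) = 155.8 kN.

R_B = 155.8 kN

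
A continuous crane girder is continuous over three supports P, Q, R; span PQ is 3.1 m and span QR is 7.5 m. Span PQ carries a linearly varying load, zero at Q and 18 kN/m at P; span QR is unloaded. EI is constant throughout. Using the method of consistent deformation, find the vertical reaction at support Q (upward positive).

R_Q = 10.65 kN

Take M_Q as the redundant. Released structure: two simple spans PQ and QR with a hinge at Q.
End slopes at the hinge Q, treating each span as simply supported:
  span PQ: triangular load, peak 18: 7w₀L³/(360EI) = 10.43/EI
  relative rotation θ_0 = (10.43 + 0)/EI = 10.43/EI
A unit hogging moment at Q produces rotation L₁/(3EI) + L₂/(3EI) = 3.533/EI.
Compatibility: M_Q·(L₁+L₂)/(3EI) = θ_0, giving M_Q = 2.951 kN·m (hogging).
Span PQ, ΣM about P with M_Q applied at Q: R_Q^{PQ}·3.1 = 28.83 + 2.951, so R_Q^{PQ} = 10.25 kN and R_P = 27.9 − 10.25 = 17.65 kN.
Span QR, ΣM about R: R_Q^{QR}·7.5 = 0 + 2.951, so R_Q^{QR} = 0.3935 kN and R_R = 0 − 0.3935 = -0.3935 kN.
R_Q = 10.25 + 0.3935 = 10.65 kN.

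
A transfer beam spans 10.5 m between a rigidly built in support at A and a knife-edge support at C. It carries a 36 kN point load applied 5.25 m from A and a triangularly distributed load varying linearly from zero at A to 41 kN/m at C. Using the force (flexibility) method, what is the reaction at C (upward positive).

R_C = 129.6 kN

Choose R_C as the redundant. The primary structure is the cantilever fixed at A.
Deflection at C on the released cantilever, summing each load's contribution:
  point load 36 at a = 5.25: Pa²(3L − a)/(6EI) = 4341/EI
  triangular load, peak 41 at the free end: 11w₀L⁴/(120EI) = 45683/EI
  δ_0 = 50024/EI
Flexibility coefficient — unit upward force at C: δ_{CC} = L³/(3EI) = 385.9/EI.
Compatibility at C: δ_0 − R_C·δ_{CC} = 0, so R_C = 50024/385.9 = 129.6 kN.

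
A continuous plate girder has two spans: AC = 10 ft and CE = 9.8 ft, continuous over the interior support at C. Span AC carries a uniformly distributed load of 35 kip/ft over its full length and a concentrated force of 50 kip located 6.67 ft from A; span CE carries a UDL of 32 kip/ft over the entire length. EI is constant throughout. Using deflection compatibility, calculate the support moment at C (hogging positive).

Insert a hinge at C; M_C is the redundant, and each span becomes simply supported.
Rotations at C on the released spans (each span's end-slope, ×1/EI):
  span AC: UDL 35: wL³/(24EI) = 1458/EI
  span AC: point load 50 at a = 6.67: Pab(L + a)/(6LEI) = 308.5/EI
  span CE: UDL 32: wL³/(24EI) = 1255/EI
  relative rotation θ_0 = (1767 + 1255)/EI = 3022/EI
A unit hogging moment at C produces rotation L₁/(3EI) + L₂/(3EI) = 6.6/EI.
Compatibility: M_C·(L₁+L₂)/(3EI) = θ_0, giving M_C = 457.8 kip·ft (hogging).

M_C = 457.8 kip·ft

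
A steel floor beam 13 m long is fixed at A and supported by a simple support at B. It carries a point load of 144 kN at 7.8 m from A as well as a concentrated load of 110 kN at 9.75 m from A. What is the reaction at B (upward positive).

R_B = 131.8 kN

Remove the prop at B; the released (primary) structure is a cantilever built in at A.
Free-end deflection of the primary structure under the applied loading (downward +):
  point load 144 at a = 7.8: Pa²(3L − a)/(6EI) = 45557/EI
  point load 110 at a = 9.75: Pa²(3L − a)/(6EI) = 50977/EI
  δ_0 = 96534/EI
Tip deflection under a unit load at B: L³/(3EI) = 732.3/EI.
Compatibility at B: δ_0 − R_B·δ_{BB} = 0, so R_B = 96534/732.3 = 131.8 kN.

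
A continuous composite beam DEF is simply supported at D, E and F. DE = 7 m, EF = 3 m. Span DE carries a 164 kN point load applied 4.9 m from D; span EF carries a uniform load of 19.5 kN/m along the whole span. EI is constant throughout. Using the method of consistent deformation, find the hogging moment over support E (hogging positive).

Release continuity at E by inserting a hinge; the redundant is the internal moment M_E. The primary structure is two simply-supported spans DE and EF.
Rotations at E on the released spans (each span's end-slope, ×1/EI):
  span DE: point load 164 at a = 4.9: Pab(L + a)/(6LEI) = 478.1/EI
  span EF: UDL 19.5: wL³/(24EI) = 21.94/EI
  relative rotation θ_0 = (478.1 + 21.94)/EI = 500.1/EI
A unit hogging moment at E produces rotation L₁/(3EI) + L₂/(3EI) = 3.333/EI.
Compatibility: M_E·(L₁+L₂)/(3EI) = θ_0, giving M_E = 150 kN·m (hogging).

M_E = 150 kN·m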